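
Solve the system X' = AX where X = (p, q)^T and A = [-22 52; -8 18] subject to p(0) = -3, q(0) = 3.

Coefficient matrix A = [[-22, 52], [-8, 18]].
Characteristic polynomial det(A - λI) = λ^2 + 4λ + 20 = 0.
Eigenvalues λ = -2 ± 4i (complex conjugate pair).
For λ=-2+4i: an eigenvector is (3,1) - i(-2,-1) = (3 + 2i, 1 + i).
A real fundamental pair from Re and Im of e^((-2+4i)t)v: X_1 = e^(-2t)(cos(4t)·(3,1) + sin(4t)·(-2,-1)), X_2 = e^(-2t)(sin(4t)·(3,1) - cos(4t)·(-2,-1)).
General solution: K_1X_1 + K_2X_2.
Applying p(0)=-3, q(0)=3 gives K_1=-9, K_2=12.

p(t) = 54e^(-2t)sin(4t) - 3e^(-2t)cos(4t), q(t) = 21e^(-2t)sin(4t) + 3e^(-2t)cos(4t)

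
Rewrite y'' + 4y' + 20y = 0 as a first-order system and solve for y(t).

y(t) = C_1e^(-2t)cos(4t) + C_2e^(-2t)sin(4t)

Let x_1 = y, x_2 = y'. Then x_1' = x_2 and x_2' = -20x_1 - 4x_2.
A = [[0,1],[-20,-4]]; det(A-λI) = λ^2 + 4λ + 20.
Eigenvalues λ = -2 ± 4i.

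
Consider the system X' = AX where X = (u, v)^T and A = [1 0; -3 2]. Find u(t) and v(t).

Coefficient matrix A = [[1, 0], [-3, 2]].
Characteristic polynomial det(A - λI) = λ^2 - 3λ + 2 = 0.
Eigenvalues λ = 2, 1.
For λ=2: (A-λI) row 1 is [-1, 0], so an eigenvector is (0, -1).
For λ=1: (A-λI) row 2 is [-3, 1], so an eigenvector is (1, 3).
General solution: c_1e^(2t)(0,-1) + c_2e^(t)(1,3).

u(t) = c_2e^(t), v(t) = -c_1e^(2t) + 3c_2e^(t)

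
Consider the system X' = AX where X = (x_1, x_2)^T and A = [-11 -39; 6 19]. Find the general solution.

Coefficient matrix A = [[-11, -39], [6, 19]].
Characteristic polynomial det(A - λI) = λ^2 - 8λ + 25 = 0.
Eigenvalues λ = 4 ± 3i (complex conjugate pair).
For λ=4+3i: an eigenvector is (-3,1) - i(2,-1) = (-3 - 2i, 1 + i).
A real fundamental pair from Re and Im of e^((4+3i)t)v: X_1 = e^(4t)(cos(3t)·(-3,1) + sin(3t)·(2,-1)), X_2 = e^(4t)(sin(3t)·(-3,1) - cos(3t)·(2,-1)).
General solution: K_1X_1 + K_2X_2.

x_1(t) = 2K_1e^(4t)sin(3t) - 3K_1e^(4t)cos(3t) - 3K_2e^(4t)sin(3t) - 2K_2e^(4t)cos(3t), x_2(t) = -K_1e^(4t)sin(3t) + K_1e^(4t)cos(3t) + K_2e^(4t)sin(3t) + K_2e^(4t)cos(3t)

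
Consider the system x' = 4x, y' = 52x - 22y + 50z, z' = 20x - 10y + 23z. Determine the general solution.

Coefficient matrix A = [[4, 0, 0], [52, -22, 50], [20, -10, 23]].
det(A - λI) = 0 gives eigenvalues λ = 4, 3, -2.
For λ=4: eigenvector (1,2,0).
For λ=3: eigenvector (0,2,1).
For λ=-2: eigenvector (0,5,2).
General solution: C_1e^(4t)(1,2,0) + C_2e^(3t)(0,2,1) + C_3e^(-2t)(0,5,2).

x(t) = C_1e^(4t), y(t) = 2C_1e^(4t) + 2C_2e^(3t) + 5C_3e^(-2t), z(t) = C_2e^(3t) + 2C_3e^(-2t)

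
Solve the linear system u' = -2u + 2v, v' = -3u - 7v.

Coefficient matrix A = [[-2, 2], [-3, -7]].
Characteristic polynomial det(A - λI) = λ^2 + 9λ + 20 = 0.
Eigenvalues λ = -4, -5.
For λ=-4: (A-λI) row 1 is [2, 2], so an eigenvector is (1, -1).
For λ=-5: (A-λI) row 1 is [3, 2], so an eigenvector is (-2, 3).
General solution: C_1e^(-4t)(1,-1) + C_2e^(-5t)(-2,3).

u(t) = C_1e^(-4t) - 2C_2e^(-5t), v(t) = -C_1e^(-4t) + 3C_2e^(-5t)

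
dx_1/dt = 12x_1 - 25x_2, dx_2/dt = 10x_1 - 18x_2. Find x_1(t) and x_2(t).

x_1(t) = -c_1e^(-3t)sin(5t) - 2c_1e^(-3t)cos(5t) - 2c_2e^(-3t)sin(5t) + c_2e^(-3t)cos(5t), x_2(t) = -c_1e^(-3t)sin(5t) - c_1e^(-3t)cos(5t) - c_2e^(-3t)sin(5t) + c_2e^(-3t)cos(5t)

Coefficient matrix A = [[12, -25], [10, -18]].
Characteristic polynomial det(A - λI) = λ^2 + 6λ + 34 = 0.
Eigenvalues λ = -3 ± 5i (complex conjugate pair).
For λ=-3+5i: an eigenvector is (-2,-1) - i(-1,-1) = (-2 + i, -1 + i).
A real fundamental pair from Re and Im of e^((-3+5i)t)v: X_1 = e^(-3t)(cos(5t)·(-2,-1) + sin(5t)·(-1,-1)), X_2 = e^(-3t)(sin(5t)·(-2,-1) - cos(5t)·(-1,-1)).
General solution: c_1X_1 + c_2X_2.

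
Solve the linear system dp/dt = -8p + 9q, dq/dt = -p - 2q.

p(t) = -3c_1e^(-5t) - 3c_2te^(-5t) + c_2e^(-5t), q(t) = -c_1e^(-5t) - c_2te^(-5t)

Coefficient matrix A = [[-8, 9], [-1, -2]].
Characteristic polynomial det(A - λI) = λ^2 + 10λ + 25 = 0.
Single eigenvalue λ = -5 with algebraic multiplicity 2.
Eigenvector v = (-3,-1); generalized eigenvector w with (A-λI)w=v is (1,0).
General solution: e^(-5t)[c_1·v + c_2·(t·v + w)].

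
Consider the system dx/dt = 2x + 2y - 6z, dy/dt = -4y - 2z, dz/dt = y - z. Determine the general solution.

x(t) = C_1e^(2t) - 2C_2e^(-2t) - 2C_3e^(-3t), y(t) = C_2e^(-2t) + 2C_3e^(-3t), z(t) = -C_2e^(-2t) - C_3e^(-3t)

Coefficient matrix A = [[2, 2, -6], [0, -4, -2], [0, 1, -1]].
det(A - λI) = 0 gives eigenvalues λ = 2, -2, -3.
For λ=2: eigenvector (1,0,0).
For λ=-2: eigenvector (-2,1,-1).
For λ=-3: eigenvector (-2,2,-1).
General solution: C_1e^(2t)(1,0,0) + C_2e^(-2t)(-2,1,-1) + C_3e^(-3t)(-2,2,-1).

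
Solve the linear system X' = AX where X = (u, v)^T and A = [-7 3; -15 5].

Coefficient matrix A = [[-7, 3], [-15, 5]].
Characteristic polynomial det(A - λI) = λ^2 + 2λ + 10 = 0.
Eigenvalues λ = -1 ± 3i (complex conjugate pair).
For λ=-1+3i: an eigenvector is (-1,-2) - i(0,1) = (-1, -2 - i).
A real fundamental pair from Re and Im of e^((-1+3i)t)v: X_1 = e^(-t)(cos(3t)·(-1,-2) + sin(3t)·(0,1)), X_2 = e^(-t)(sin(3t)·(-1,-2) - cos(3t)·(0,1)).
General solution: K_1X_1 + K_2X_2.

u(t) = -K_1e^(-t)cos(3t) - K_2e^(-t)sin(3t), v(t) = K_1e^(-t)sin(3t) - 2K_1e^(-t)cos(3t) - 2K_2e^(-t)sin(3t) - K_2e^(-t)cos(3t)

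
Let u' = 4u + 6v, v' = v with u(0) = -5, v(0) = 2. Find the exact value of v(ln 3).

6

A = [[4,6],[0,1]]; eigenvalues λ = 4, 1.
Eigenvectors: (1,0) for λ=4, (-2,1) for λ=1.
From the initial condition, c_1 = -1, c_2 = 2.
v(ln 3) = (-1)(3^4)(0) + (2)(3^1)(1) = 6.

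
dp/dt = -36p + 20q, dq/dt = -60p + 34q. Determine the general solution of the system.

Coefficient matrix A = [[-36, 20], [-60, 34]].
Characteristic polynomial det(A - λI) = λ^2 + 2λ - 24 = 0.
Eigenvalues λ = -6, 4.
For λ=-6: (A-λI) row 1 is [-30, 20], so an eigenvector is (-2, -3).
For λ=4: (A-λI) row 1 is [-40, 20], so an eigenvector is (1, 2).
General solution: c_1e^(-6t)(-2,-3) + c_2e^(4t)(1,2).

p(t) = -2c_1e^(-6t) + c_2e^(4t), q(t) = -3c_1e^(-6t) + 2c_2e^(4t)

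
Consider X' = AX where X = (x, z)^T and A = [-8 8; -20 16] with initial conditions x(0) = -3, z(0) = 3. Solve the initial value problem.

x(t) = 15e^(4t)sin(4t) - 3e^(4t)cos(4t), z(t) = 24e^(4t)sin(4t) + 3e^(4t)cos(4t)

Coefficient matrix A = [[-8, 8], [-20, 16]].
Characteristic polynomial det(A - λI) = λ^2 - 8λ + 32 = 0.
Eigenvalues λ = 4 ± 4i (complex conjugate pair).
For λ=4+4i: an eigenvector is (1,2) - i(1,1) = (1 - i, 2 - i).
A real fundamental pair from Re and Im of e^((4+4i)t)v: X_1 = e^(4t)(cos(4t)·(1,2) + sin(4t)·(1,1)), X_2 = e^(4t)(sin(4t)·(1,2) - cos(4t)·(1,1)).
General solution: K_1X_1 + K_2X_2.
Applying x(0)=-3, z(0)=3 gives K_1=6, K_2=9.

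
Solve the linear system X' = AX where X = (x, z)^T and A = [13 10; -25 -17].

Coefficient matrix A = [[13, 10], [-25, -17]].
Characteristic polynomial det(A - λI) = λ^2 + 4λ + 29 = 0.
Eigenvalues λ = -2 ± 5i (complex conjugate pair).
For λ=-2+5i: an eigenvector is (-1,2) - i(1,-1) = (-1 - i, 2 + i).
A real fundamental pair from Re and Im of e^((-2+5i)t)v: X_1 = e^(-2t)(cos(5t)·(-1,2) + sin(5t)·(1,-1)), X_2 = e^(-2t)(sin(5t)·(-1,2) - cos(5t)·(1,-1)).
General solution: C_1X_1 + C_2X_2.

x(t) = C_1e^(-2t)sin(5t) - C_1e^(-2t)cos(5t) - C_2e^(-2t)sin(5t) - C_2e^(-2t)cos(5t), z(t) = -C_1e^(-2t)sin(5t) + 2C_1e^(-2t)cos(5t) + 2C_2e^(-2t)sin(5t) + C_2e^(-2t)cos(5t)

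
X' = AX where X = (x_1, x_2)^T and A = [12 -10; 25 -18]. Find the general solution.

Coefficient matrix A = [[12, -10], [25, -18]].
Characteristic polynomial det(A - λI) = λ^2 + 6λ + 34 = 0.
Eigenvalues λ = -3 ± 5i (complex conjugate pair).
For λ=-3+5i: an eigenvector is (1,1) - i(1,2) = (1 - i, 1 - 2i).
A real fundamental pair from Re and Im of e^((-3+5i)t)v: X_1 = e^(-3t)(cos(5t)·(1,1) + sin(5t)·(1,2)), X_2 = e^(-3t)(sin(5t)·(1,1) - cos(5t)·(1,2)).
General solution: c_1X_1 + c_2X_2.

x_1(t) = c_1e^(-3t)sin(5t) + c_1e^(-3t)cos(5t) + c_2e^(-3t)sin(5t) - c_2e^(-3t)cos(5t), x_2(t) = 2c_1e^(-3t)sin(5t) + c_1e^(-3t)cos(5t) + c_2e^(-3t)sin(5t) - 2c_2e^(-3t)cos(5t)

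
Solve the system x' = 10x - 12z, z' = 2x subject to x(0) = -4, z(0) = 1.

Coefficient matrix A = [[10, -12], [2, 0]].
Characteristic polynomial det(A - λI) = λ^2 - 10λ + 24 = 0.
Eigenvalues λ = 6, 4.
For λ=6: (A-λI) row 1 is [4, -12], so an eigenvector is (-3, -1).
For λ=4: (A-λI) row 1 is [6, -12], so an eigenvector is (2, 1).
General solution: C_1e^(6t)(-3,-1) + C_2e^(4t)(2,1).
Applying x(0)=-4, z(0)=1 gives C_1=6, C_2=7.

x(t) = -18e^(6t) + 14e^(4t), z(t) = -6e^(6t) + 7e^(4t)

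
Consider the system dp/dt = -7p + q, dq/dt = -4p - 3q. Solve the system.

Coefficient matrix A = [[-7, 1], [-4, -3]].
Characteristic polynomial det(A - λI) = λ^2 + 10λ + 25 = 0.
Single eigenvalue λ = -5 with algebraic multiplicity 2.
Eigenvector v = (1,2); generalized eigenvector w with (A-λI)w=v is (-2,-3).
General solution: e^(-5t)[c_1·v + c_2·(t·v + w)].

p(t) = c_1e^(-5t) + c_2te^(-5t) - 2c_2e^(-5t), q(t) = 2c_1e^(-5t) + 2c_2te^(-5t) - 3c_2e^(-5t)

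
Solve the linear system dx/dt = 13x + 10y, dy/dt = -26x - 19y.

Coefficient matrix A = [[13, 10], [-26, -19]].
Characteristic polynomial det(A - λI) = λ^2 + 6λ + 13 = 0.
Eigenvalues λ = -3 ± 2i (complex conjugate pair).
For λ=-3+2i: an eigenvector is (-1,2) - i(2,-3) = (-1 - 2i, 2 + 3i).
A real fundamental pair from Re and Im of e^((-3+2i)t)v: X_1 = e^(-3t)(cos(2t)·(-1,2) + sin(2t)·(2,-3)), X_2 = e^(-3t)(sin(2t)·(-1,2) - cos(2t)·(2,-3)).
General solution: c_1X_1 + c_2X_2.

x(t) = 2c_1e^(-3t)sin(2t) - c_1e^(-3t)cos(2t) - c_2e^(-3t)sin(2t) - 2c_2e^(-3t)cos(2t), y(t) = -3c_1e^(-3t)sin(2t) + 2c_1e^(-3t)cos(2t) + 2c_2e^(-3t)sin(2t) + 3c_2e^(-3t)cos(2t)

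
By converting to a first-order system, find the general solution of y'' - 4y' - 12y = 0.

Let x_1 = y, x_2 = y'. Then x_1' = x_2 and x_2' = 12x_1 + 4x_2.
A = [[0,1],[12,4]]; det(A-λI) = λ^2 - 4λ - 12.
Eigenvalues λ = 6, -2 with eigenvectors (1,6), (1,-2).

y(t) = C_1e^(6t) + C_2e^(-2t)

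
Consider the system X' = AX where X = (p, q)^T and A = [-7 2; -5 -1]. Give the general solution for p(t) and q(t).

p(t) = -c_1e^(-4t)sin(t) + c_1e^(-4t)cos(t) + c_2e^(-4t)sin(t) + c_2e^(-4t)cos(t), q(t) = -2c_1e^(-4t)sin(t) + c_1e^(-4t)cos(t) + c_2e^(-4t)sin(t) + 2c_2e^(-4t)cos(t)

Coefficient matrix A = [[-7, 2], [-5, -1]].
Characteristic polynomial det(A - λI) = λ^2 + 8λ + 17 = 0.
Eigenvalues λ = -4 ± i (complex conjugate pair).
For λ=-4+i: an eigenvector is (1,1) - i(-1,-2) = (1 + i, 1 + 2i).
A real fundamental pair from Re and Im of e^((-4+i)t)v: X_1 = e^(-4t)(cos(t)·(1,1) + sin(t)·(-1,-2)), X_2 = e^(-4t)(sin(t)·(1,1) - cos(t)·(-1,-2)).
General solution: c_1X_1 + c_2X_2.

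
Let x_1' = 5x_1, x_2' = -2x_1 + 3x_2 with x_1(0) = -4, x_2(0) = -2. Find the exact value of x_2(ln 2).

80

A = [[5,0],[-2,3]]; eigenvalues λ = 3, 5.
Eigenvectors: (0,-1) for λ=3, (-1,1) for λ=5.
From the initial condition, c_1 = 6, c_2 = 4.
x_2(ln 2) = (6)(2^3)(-1) + (4)(2^5)(1) = 80.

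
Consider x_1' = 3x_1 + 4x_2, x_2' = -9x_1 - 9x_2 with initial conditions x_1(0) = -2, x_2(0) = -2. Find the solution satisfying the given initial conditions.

Coefficient matrix A = [[3, 4], [-9, -9]].
Characteristic polynomial det(A - λI) = λ^2 + 6λ + 9 = 0.
Single eigenvalue λ = -3 with algebraic multiplicity 2.
Eigenvector v = (2,-3); generalized eigenvector w with (A-λI)w=v is (-1,2).
General solution: e^(-3t)[K_1·v + K_2·(t·v + w)].
Applying x_1(0)=-2, x_2(0)=-2 gives K_1=-6, K_2=-10.

x_1(t) = -20te^(-3t) - 2e^(-3t), x_2(t) = 30te^(-3t) - 2e^(-3t)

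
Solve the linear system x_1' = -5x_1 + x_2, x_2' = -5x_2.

x_1(t) = K_1e^(-5t) + K_2te^(-5t) + 3K_2e^(-5t), x_2(t) = K_2e^(-5t)

Coefficient matrix A = [[-5, 1], [0, -5]].
Characteristic polynomial det(A - λI) = λ^2 + 10λ + 25 = 0.
Single eigenvalue λ = -5 with algebraic multiplicity 2.
Eigenvector v = (1,0); generalized eigenvector w with (A-λI)w=v is (3,1).
General solution: e^(-5t)[K_1·v + K_2·(t·v + w)].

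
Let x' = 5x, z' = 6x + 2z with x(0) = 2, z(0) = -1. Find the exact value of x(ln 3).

486

A = [[5,0],[6,2]]; eigenvalues λ = 2, 5.
Eigenvectors: (0,-1) for λ=2, (1,2) for λ=5.
From the initial condition, c_1 = 5, c_2 = 2.
x(ln 3) = (5)(3^2)(0) + (2)(3^5)(1) = 486.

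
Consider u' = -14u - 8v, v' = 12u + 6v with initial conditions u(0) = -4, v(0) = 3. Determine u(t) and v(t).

u(t) = 2e^(-2t) - 6e^(-6t), v(t) = -3e^(-2t) + 6e^(-6t)

Coefficient matrix A = [[-14, -8], [12, 6]].
Characteristic polynomial det(A - λI) = λ^2 + 8λ + 12 = 0.
Eigenvalues λ = -6, -2.
For λ=-6: (A-λI) row 1 is [-8, -8], so an eigenvector is (-1, 1).
For λ=-2: (A-λI) row 1 is [-12, -8], so an eigenvector is (-2, 3).
General solution: c_1e^(-6t)(-1,1) + c_2e^(-2t)(-2,3).
Applying u(0)=-4, v(0)=3 gives c_1=6, c_2=-1.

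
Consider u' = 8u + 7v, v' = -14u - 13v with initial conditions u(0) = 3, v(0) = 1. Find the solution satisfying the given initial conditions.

Coefficient matrix A = [[8, 7], [-14, -13]].
Characteristic polynomial det(A - λI) = λ^2 + 5λ - 6 = 0.
Eigenvalues λ = 1, -6.
For λ=1: (A-λI) row 1 is [7, 7], so an eigenvector is (1, -1).
For λ=-6: (A-λI) row 1 is [14, 7], so an eigenvector is (-1, 2).
General solution: c_1e^(t)(1,-1) + c_2e^(-6t)(-1,2).
Applying u(0)=3, v(0)=1 gives c_1=7, c_2=4.

u(t) = 7e^(t) - 4e^(-6t), v(t) = -7e^(t) + 8e^(-6t)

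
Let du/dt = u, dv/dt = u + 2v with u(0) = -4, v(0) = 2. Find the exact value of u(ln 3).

-12

A = [[1,0],[1,2]]; eigenvalues λ = 2, 1.
Eigenvectors: (0,1) for λ=2, (1,-1) for λ=1.
From the initial condition, c_1 = -2, c_2 = -4.
u(ln 3) = (-2)(3^2)(0) + (-4)(3^1)(1) = -12.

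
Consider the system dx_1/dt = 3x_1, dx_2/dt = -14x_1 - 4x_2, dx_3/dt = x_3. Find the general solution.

Coefficient matrix A = [[3, 0, 0], [-14, -4, 0], [0, 0, 1]].
det(A - λI) = 0 gives eigenvalues λ = -4, 3, 1.
For λ=-4: eigenvector (0,1,0).
For λ=3: eigenvector (1,-2,0).
For λ=1: eigenvector (0,0,1).
General solution: c_1e^(-4t)(0,1,0) + c_2e^(3t)(1,-2,0) + c_3e^(t)(0,0,1).

x_1(t) = c_2e^(3t), x_2(t) = c_1e^(-4t) - 2c_2e^(3t), x_3(t) = c_3e^(t)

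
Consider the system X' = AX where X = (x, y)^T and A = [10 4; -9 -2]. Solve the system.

x(t) = 2C_1e^(4t) + 2C_2te^(4t) - C_2e^(4t), y(t) = -3C_1e^(4t) - 3C_2te^(4t) + 2C_2e^(4t)

Coefficient matrix A = [[10, 4], [-9, -2]].
Characteristic polynomial det(A - λI) = λ^2 - 8λ + 16 = 0.
Single eigenvalue λ = 4 with algebraic multiplicity 2.
Eigenvector v = (2,-3); generalized eigenvector w with (A-λI)w=v is (-1,2).
General solution: e^(4t)[C_1·v + C_2·(t·v + w)].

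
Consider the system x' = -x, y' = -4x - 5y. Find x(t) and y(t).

x(t) = C_1e^(-t), y(t) = -C_1e^(-t) + C_2e^(-5t)

Coefficient matrix A = [[-1, 0], [-4, -5]].
Characteristic polynomial det(A - λI) = λ^2 + 6λ + 5 = 0.
Eigenvalues λ = -1, -5.
For λ=-1: (A-λI) row 2 is [-4, -4], so an eigenvector is (1, -1).
For λ=-5: (A-λI) row 1 is [4, 0], so an eigenvector is (0, 1).
General solution: C_1e^(-t)(1,-1) + C_2e^(-5t)(0,1).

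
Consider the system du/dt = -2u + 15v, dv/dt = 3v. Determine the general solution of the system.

u(t) = C_1e^(-2t) - 3C_2e^(3t), v(t) = -C_2e^(3t)

Coefficient matrix A = [[-2, 15], [0, 3]].
Characteristic polynomial det(A - λI) = λ^2 - λ - 6 = 0.
Eigenvalues λ = -2, 3.
For λ=-2: (A-λI) row 1 is [0, 15], so an eigenvector is (1, 0).
For λ=3: (A-λI) row 1 is [-5, 15], so an eigenvector is (-3, -1).
General solution: C_1e^(-2t)(1,0) + C_2e^(3t)(-3,-1).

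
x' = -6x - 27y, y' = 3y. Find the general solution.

x(t) = 3C_1e^(3t) - C_2e^(-6t), y(t) = -C_1e^(3t)

Coefficient matrix A = [[-6, -27], [0, 3]].
Characteristic polynomial det(A - λI) = λ^2 + 3λ - 18 = 0.
Eigenvalues λ = 3, -6.
For λ=3: (A-λI) row 1 is [-9, -27], so an eigenvector is (3, -1).
For λ=-6: (A-λI) row 1 is [0, -27], so an eigenvector is (-1, 0).
General solution: C_1e^(3t)(3,-1) + C_2e^(-6t)(-1,0).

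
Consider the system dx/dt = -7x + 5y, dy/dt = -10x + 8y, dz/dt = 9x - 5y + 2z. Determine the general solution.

Coefficient matrix A = [[-7, 5, 0], [-10, 8, 0], [9, -5, 2]].
det(A - λI) = 0 gives eigenvalues λ = 3, -2, 2.
For λ=3: eigenvector (1,2,-1).
For λ=-2: eigenvector (-1,-1,1).
For λ=2: eigenvector (0,0,1).
General solution: c_1e^(3t)(1,2,-1) + c_2e^(-2t)(-1,-1,1) + c_3e^(2t)(0,0,1).

x(t) = c_1e^(3t) - c_2e^(-2t), y(t) = 2c_1e^(3t) - c_2e^(-2t), z(t) = -c_1e^(3t) + c_2e^(-2t) + c_3e^(2t)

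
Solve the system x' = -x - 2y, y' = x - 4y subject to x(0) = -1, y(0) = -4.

x(t) = 6e^(-2t) - 7e^(-3t), y(t) = 3e^(-2t) - 7e^(-3t)

Coefficient matrix A = [[-1, -2], [1, -4]].
Characteristic polynomial det(A - λI) = λ^2 + 5λ + 6 = 0.
Eigenvalues λ = -3, -2.
For λ=-3: (A-λI) row 1 is [2, -2], so an eigenvector is (1, 1).
For λ=-2: (A-λI) row 1 is [1, -2], so an eigenvector is (-2, -1).
General solution: C_1e^(-3t)(1,1) + C_2e^(-2t)(-2,-1).
Applying x(0)=-1, y(0)=-4 gives C_1=-7, C_2=-3.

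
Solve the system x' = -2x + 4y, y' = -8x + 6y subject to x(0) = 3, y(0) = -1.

x(t) = -4e^(2t)sin(4t) + 3e^(2t)cos(4t), y(t) = -7e^(2t)sin(4t) - e^(2t)cos(4t)

Coefficient matrix A = [[-2, 4], [-8, 6]].
Characteristic polynomial det(A - λI) = λ^2 - 4λ + 20 = 0.
Eigenvalues λ = 2 ± 4i (complex conjugate pair).
For λ=2+4i: an eigenvector is (-1,-1) - i(0,1) = (-1, -1 - i).
A real fundamental pair from Re and Im of e^((2+4i)t)v: X_1 = e^(2t)(cos(4t)·(-1,-1) + sin(4t)·(0,1)), X_2 = e^(2t)(sin(4t)·(-1,-1) - cos(4t)·(0,1)).
General solution: C_1X_1 + C_2X_2.
Applying x(0)=3, y(0)=-1 gives C_1=-3, C_2=4.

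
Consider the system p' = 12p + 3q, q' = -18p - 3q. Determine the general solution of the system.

Coefficient matrix A = [[12, 3], [-18, -3]].
Characteristic polynomial det(A - λI) = λ^2 - 9λ + 18 = 0.
Eigenvalues λ = 6, 3.
For λ=6: (A-λI) row 1 is [6, 3], so an eigenvector is (-1, 2).
For λ=3: (A-λI) row 1 is [9, 3], so an eigenvector is (-1, 3).
General solution: K_1e^(6t)(-1,2) + K_2e^(3t)(-1,3).

p(t) = -K_1e^(6t) - K_2e^(3t), q(t) = 2K_1e^(6t) + 3K_2e^(3t)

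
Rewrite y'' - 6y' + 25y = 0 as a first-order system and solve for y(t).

y(t) = c_1e^(3t)cos(4t) + c_2e^(3t)sin(4t)

Let x_1 = y, x_2 = y'. Then x_1' = x_2 and x_2' = -25x_1 + 6x_2.
A = [[0,1],[-25,6]]; det(A-λI) = λ^2 - 6λ + 25.
Eigenvalues λ = 3 ± 4i.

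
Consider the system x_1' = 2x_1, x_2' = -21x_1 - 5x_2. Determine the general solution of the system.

x_1(t) = c_2e^(2t), x_2(t) = -c_1e^(-5t) - 3c_2e^(2t)

Coefficient matrix A = [[2, 0], [-21, -5]].
Characteristic polynomial det(A - λI) = λ^2 + 3λ - 10 = 0.
Eigenvalues λ = -5, 2.
For λ=-5: (A-λI) row 1 is [7, 0], so an eigenvector is (0, -1).
For λ=2: (A-λI) row 2 is [-21, -7], so an eigenvector is (1, -3).
General solution: c_1e^(-5t)(0,-1) + c_2e^(2t)(1,-3).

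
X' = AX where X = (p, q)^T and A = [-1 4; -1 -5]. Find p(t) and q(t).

p(t) = 2K_1e^(-3t) + 2K_2te^(-3t) + 3K_2e^(-3t), q(t) = -K_1e^(-3t) - K_2te^(-3t) - K_2e^(-3t)

Coefficient matrix A = [[-1, 4], [-1, -5]].
Characteristic polynomial det(A - λI) = λ^2 + 6λ + 9 = 0.
Single eigenvalue λ = -3 with algebraic multiplicity 2.
Eigenvector v = (2,-1); generalized eigenvector w with (A-λI)w=v is (3,-1).
General solution: e^(-3t)[K_1·v + K_2·(t·v + w)].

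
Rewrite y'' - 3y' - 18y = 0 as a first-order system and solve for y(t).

Let x_1 = y, x_2 = y'. Then x_1' = x_2 and x_2' = 18x_1 + 3x_2.
A = [[0,1],[18,3]]; det(A-λI) = λ^2 - 3λ - 18.
Eigenvalues λ = -3, 6 with eigenvectors (1,-3), (1,6).

y(t) = c_1e^(-3t) + c_2e^(6t)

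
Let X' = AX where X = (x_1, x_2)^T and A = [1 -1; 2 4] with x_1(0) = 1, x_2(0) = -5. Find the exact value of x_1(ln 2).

20

A = [[1,-1],[2,4]]; eigenvalues λ = 3, 2.
Eigenvectors: (1,-2) for λ=3, (-1,1) for λ=2.
From the initial condition, c_1 = 4, c_2 = 3.
x_1(ln 2) = (4)(2^3)(1) + (3)(2^2)(-1) = 20.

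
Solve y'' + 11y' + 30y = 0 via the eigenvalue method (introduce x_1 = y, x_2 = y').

y(t) = c_1e^(-5t) + c_2e^(-6t)

Let x_1 = y, x_2 = y'. Then x_1' = x_2 and x_2' = -30x_1 - 11x_2.
A = [[0,1],[-30,-11]]; det(A-λI) = λ^2 + 11λ + 30.
Eigenvalues λ = -5, -6 with eigenvectors (1,-5), (1,-6).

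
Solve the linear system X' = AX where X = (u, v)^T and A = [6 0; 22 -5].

Coefficient matrix A = [[6, 0], [22, -5]].
Characteristic polynomial det(A - λI) = λ^2 - λ - 30 = 0.
Eigenvalues λ = 6, -5.
For λ=6: (A-λI) row 2 is [22, -11], so an eigenvector is (-1, -2).
For λ=-5: (A-λI) row 1 is [11, 0], so an eigenvector is (0, -1).
General solution: K_1e^(6t)(-1,-2) + K_2e^(-5t)(0,-1).

u(t) = -K_1e^(6t), v(t) = -2K_1e^(6t) - K_2e^(-5t)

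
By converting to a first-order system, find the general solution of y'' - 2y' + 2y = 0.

y(t) = K_1e^(t)cos(t) + K_2e^(t)sin(t)

Let x_1 = y, x_2 = y'. Then x_1' = x_2 and x_2' = -2x_1 + 2x_2.
A = [[0,1],[-2,2]]; det(A-λI) = λ^2 - 2λ + 2.
Eigenvalues λ = 1 ± i.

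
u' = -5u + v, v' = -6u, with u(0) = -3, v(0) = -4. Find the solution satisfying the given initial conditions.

Coefficient matrix A = [[-5, 1], [-6, 0]].
Characteristic polynomial det(A - λI) = λ^2 + 5λ + 6 = 0.
Eigenvalues λ = -2, -3.
For λ=-2: (A-λI) row 1 is [-3, 1], so an eigenvector is (-1, -3).
For λ=-3: (A-λI) row 1 is [-2, 1], so an eigenvector is (-1, -2).
General solution: K_1e^(-2t)(-1,-3) + K_2e^(-3t)(-1,-2).
Applying u(0)=-3, v(0)=-4 gives K_1=-2, K_2=5.

u(t) = 2e^(-2t) - 5e^(-3t), v(t) = 6e^(-2t) - 10e^(-3t)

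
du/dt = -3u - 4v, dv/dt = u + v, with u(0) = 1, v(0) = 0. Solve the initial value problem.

Coefficient matrix A = [[-3, -4], [1, 1]].
Characteristic polynomial det(A - λI) = λ^2 + 2λ + 1 = 0.
Single eigenvalue λ = -1 with algebraic multiplicity 2.
Eigenvector v = (-2,1); generalized eigenvector w with (A-λI)w=v is (1,0).
General solution: e^(-t)[c_1·v + c_2·(t·v + w)].
Applying u(0)=1, v(0)=0 gives c_1=0, c_2=1.

u(t) = -2te^(-t) + e^(-t), v(t) = te^(-t)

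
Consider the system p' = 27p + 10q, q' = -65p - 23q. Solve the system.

Coefficient matrix A = [[27, 10], [-65, -23]].
Characteristic polynomial det(A - λI) = λ^2 - 4λ + 29 = 0.
Eigenvalues λ = 2 ± 5i (complex conjugate pair).
For λ=2+5i: an eigenvector is (1,-3) - i(-1,2) = (1 + i, -3 - 2i).
A real fundamental pair from Re and Im of e^((2+5i)t)v: X_1 = e^(2t)(cos(5t)·(1,-3) + sin(5t)·(-1,2)), X_2 = e^(2t)(sin(5t)·(1,-3) - cos(5t)·(-1,2)).
General solution: K_1X_1 + K_2X_2.

p(t) = -K_1e^(2t)sin(5t) + K_1e^(2t)cos(5t) + K_2e^(2t)sin(5t) + K_2e^(2t)cos(5t), q(t) = 2K_1e^(2t)sin(5t) - 3K_1e^(2t)cos(5t) - 3K_2e^(2t)sin(5t) - 2K_2e^(2t)cos(5t)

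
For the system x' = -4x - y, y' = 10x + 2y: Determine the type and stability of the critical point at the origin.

A = [[-4,-1],[10,2]]; det(A-λI) = λ^2 + 2λ + 2.
λ = -1 ± i: negative real part.

stable spiral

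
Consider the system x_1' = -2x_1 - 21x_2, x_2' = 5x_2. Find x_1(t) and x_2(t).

Coefficient matrix A = [[-2, -21], [0, 5]].
Characteristic polynomial det(A - λI) = λ^2 - 3λ - 10 = 0.
Eigenvalues λ = 5, -2.
For λ=5: (A-λI) row 1 is [-7, -21], so an eigenvector is (3, -1).
For λ=-2: (A-λI) row 1 is [0, -21], so an eigenvector is (1, 0).
General solution: c_1e^(5t)(3,-1) + c_2e^(-2t)(1,0).

x_1(t) = 3c_1e^(5t) + c_2e^(-2t), x_2(t) = -c_1e^(5t)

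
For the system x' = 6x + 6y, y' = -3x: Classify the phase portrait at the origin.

A = [[6,6],[-3,0]]; det(A-λI) = λ^2 - 6λ + 18.
λ = 3 ± 3i: positive real part.

unstable spiral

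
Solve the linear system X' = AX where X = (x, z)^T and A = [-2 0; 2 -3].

x(t) = K_1e^(-2t), z(t) = 2K_1e^(-2t) - K_2e^(-3t)

Coefficient matrix A = [[-2, 0], [2, -3]].
Characteristic polynomial det(A - λI) = λ^2 + 5λ + 6 = 0.
Eigenvalues λ = -2, -3.
For λ=-2: (A-λI) row 2 is [2, -1], so an eigenvector is (1, 2).
For λ=-3: (A-λI) row 1 is [1, 0], so an eigenvector is (0, -1).
General solution: K_1e^(-2t)(1,2) + K_2e^(-3t)(0,-1).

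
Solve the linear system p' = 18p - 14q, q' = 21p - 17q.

Coefficient matrix A = [[18, -14], [21, -17]].
Characteristic polynomial det(A - λI) = λ^2 - λ - 12 = 0.
Eigenvalues λ = 4, -3.
For λ=4: (A-λI) row 1 is [14, -14], so an eigenvector is (1, 1).
For λ=-3: (A-λI) row 1 is [21, -14], so an eigenvector is (-2, -3).
General solution: c_1e^(4t)(1,1) + c_2e^(-3t)(-2,-3).

p(t) = c_1e^(4t) - 2c_2e^(-3t), q(t) = c_1e^(4t) - 3c_2e^(-3t)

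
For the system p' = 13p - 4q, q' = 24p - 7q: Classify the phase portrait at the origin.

unstable node

A = [[13,-4],[24,-7]]; det(A-λI) = λ^2 - 6λ + 5.
λ = 1, 5: both positive.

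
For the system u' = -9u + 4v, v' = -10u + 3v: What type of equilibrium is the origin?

stable spiral

A = [[-9,4],[-10,3]]; det(A-λI) = λ^2 + 6λ + 13.
λ = -3 ± 2i: negative real part.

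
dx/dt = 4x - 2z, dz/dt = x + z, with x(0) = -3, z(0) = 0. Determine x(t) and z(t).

x(t) = -6e^(3t) + 3e^(2t), z(t) = -3e^(3t) + 3e^(2t)

Coefficient matrix A = [[4, -2], [1, 1]].
Characteristic polynomial det(A - λI) = λ^2 - 5λ + 6 = 0.
Eigenvalues λ = 2, 3.
For λ=2: (A-λI) row 1 is [2, -2], so an eigenvector is (-1, -1).
For λ=3: (A-λI) row 1 is [1, -2], so an eigenvector is (2, 1).
General solution: K_1e^(2t)(-1,-1) + K_2e^(3t)(2,1).
Applying x(0)=-3, z(0)=0 gives K_1=-3, K_2=-3.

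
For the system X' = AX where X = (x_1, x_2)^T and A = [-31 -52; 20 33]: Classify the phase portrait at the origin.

unstable spiral

A = [[-31,-52],[20,33]]; det(A-λI) = λ^2 - 2λ + 17.
λ = 1 ± 4i: positive real part.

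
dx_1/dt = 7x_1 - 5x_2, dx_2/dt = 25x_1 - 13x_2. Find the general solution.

x_1(t) = C_1e^(-3t)sin(5t) - C_2e^(-3t)cos(5t), x_2(t) = 2C_1e^(-3t)sin(5t) - C_1e^(-3t)cos(5t) - C_2e^(-3t)sin(5t) - 2C_2e^(-3t)cos(5t)

Coefficient matrix A = [[7, -5], [25, -13]].
Characteristic polynomial det(A - λI) = λ^2 + 6λ + 34 = 0.
Eigenvalues λ = -3 ± 5i (complex conjugate pair).
For λ=-3+5i: an eigenvector is (0,-1) - i(1,2) = (0 - i, -1 - 2i).
A real fundamental pair from Re and Im of e^((-3+5i)t)v: X_1 = e^(-3t)(cos(5t)·(0,-1) + sin(5t)·(1,2)), X_2 = e^(-3t)(sin(5t)·(0,-1) - cos(5t)·(1,2)).
General solution: C_1X_1 + C_2X_2.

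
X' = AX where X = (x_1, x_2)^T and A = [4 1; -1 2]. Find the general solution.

x_1(t) = -C_1e^(3t) - C_2te^(3t) - 2C_2e^(3t), x_2(t) = C_1e^(3t) + C_2te^(3t) + C_2e^(3t)

Coefficient matrix A = [[4, 1], [-1, 2]].
Characteristic polynomial det(A - λI) = λ^2 - 6λ + 9 = 0.
Single eigenvalue λ = 3 with algebraic multiplicity 2.
Eigenvector v = (-1,1); generalized eigenvector w with (A-λI)w=v is (-2,1).
General solution: e^(3t)[C_1·v + C_2·(t·v + w)].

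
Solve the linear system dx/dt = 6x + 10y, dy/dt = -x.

x(t) = -K_1e^(3t)sin(t) + 3K_1e^(3t)cos(t) + 3K_2e^(3t)sin(t) + K_2e^(3t)cos(t), y(t) = -K_1e^(3t)cos(t) - K_2e^(3t)sin(t)

Coefficient matrix A = [[6, 10], [-1, 0]].
Characteristic polynomial det(A - λI) = λ^2 - 6λ + 10 = 0.
Eigenvalues λ = 3 ± i (complex conjugate pair).
For λ=3+i: an eigenvector is (3,-1) - i(-1,0) = (3 + i, -1).
A real fundamental pair from Re and Im of e^((3+i)t)v: X_1 = e^(3t)(cos(t)·(3,-1) + sin(t)·(-1,0)), X_2 = e^(3t)(sin(t)·(3,-1) - cos(t)·(-1,0)).
General solution: K_1X_1 + K_2X_2.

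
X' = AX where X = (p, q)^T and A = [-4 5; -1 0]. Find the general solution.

p(t) = -C_1e^(-2t)sin(t) - 2C_1e^(-2t)cos(t) - 2C_2e^(-2t)sin(t) + C_2e^(-2t)cos(t), q(t) = -C_1e^(-2t)cos(t) - C_2e^(-2t)sin(t)

Coefficient matrix A = [[-4, 5], [-1, 0]].
Characteristic polynomial det(A - λI) = λ^2 + 4λ + 5 = 0.
Eigenvalues λ = -2 ± i (complex conjugate pair).
For λ=-2+i: an eigenvector is (-2,-1) - i(-1,0) = (-2 + i, -1).
A real fundamental pair from Re and Im of e^((-2+i)t)v: X_1 = e^(-2t)(cos(t)·(-2,-1) + sin(t)·(-1,0)), X_2 = e^(-2t)(sin(t)·(-2,-1) - cos(t)·(-1,0)).
General solution: C_1X_1 + C_2X_2.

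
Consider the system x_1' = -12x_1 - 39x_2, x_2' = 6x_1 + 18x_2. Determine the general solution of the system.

x_1(t) = -3K_1e^(3t)sin(3t) - 2K_1e^(3t)cos(3t) - 2K_2e^(3t)sin(3t) + 3K_2e^(3t)cos(3t), x_2(t) = K_1e^(3t)sin(3t) + K_1e^(3t)cos(3t) + K_2e^(3t)sin(3t) - K_2e^(3t)cos(3t)

Coefficient matrix A = [[-12, -39], [6, 18]].
Characteristic polynomial det(A - λI) = λ^2 - 6λ + 18 = 0.
Eigenvalues λ = 3 ± 3i (complex conjugate pair).
For λ=3+3i: an eigenvector is (-2,1) - i(-3,1) = (-2 + 3i, 1 - i).
A real fundamental pair from Re and Im of e^((3+3i)t)v: X_1 = e^(3t)(cos(3t)·(-2,1) + sin(3t)·(-3,1)), X_2 = e^(3t)(sin(3t)·(-2,1) - cos(3t)·(-3,1)).
General solution: K_1X_1 + K_2X_2.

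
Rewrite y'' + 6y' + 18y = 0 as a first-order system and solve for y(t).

y(t) = K_1e^(-3t)cos(3t) + K_2e^(-3t)sin(3t)

Let x_1 = y, x_2 = y'. Then x_1' = x_2 and x_2' = -18x_1 - 6x_2.
A = [[0,1],[-18,-6]]; det(A-λI) = λ^2 + 6λ + 18.
Eigenvalues λ = -3 ± 3i.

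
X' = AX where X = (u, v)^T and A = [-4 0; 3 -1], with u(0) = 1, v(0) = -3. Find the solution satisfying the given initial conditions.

u(t) = e^(-4t), v(t) = -2e^(-t) - e^(-4t)

Coefficient matrix A = [[-4, 0], [3, -1]].
Characteristic polynomial det(A - λI) = λ^2 + 5λ + 4 = 0.
Eigenvalues λ = -1, -4.
For λ=-1: (A-λI) row 1 is [-3, 0], so an eigenvector is (0, -1).
For λ=-4: (A-λI) row 2 is [3, 3], so an eigenvector is (-1, 1).
General solution: c_1e^(-t)(0,-1) + c_2e^(-4t)(-1,1).
Applying u(0)=1, v(0)=-3 gives c_1=2, c_2=-1.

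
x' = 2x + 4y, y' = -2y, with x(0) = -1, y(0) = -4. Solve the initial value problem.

Coefficient matrix A = [[2, 4], [0, -2]].
Characteristic polynomial det(A - λI) = λ^2 - 4 = 0.
Eigenvalues λ = 2, -2.
For λ=2: (A-λI) row 1 is [0, 4], so an eigenvector is (-1, 0).
For λ=-2: (A-λI) row 1 is [4, 4], so an eigenvector is (-1, 1).
General solution: K_1e^(2t)(-1,0) + K_2e^(-2t)(-1,1).
Applying x(0)=-1, y(0)=-4 gives K_1=5, K_2=-4.

x(t) = -5e^(2t) + 4e^(-2t), y(t) = -4e^(-2t)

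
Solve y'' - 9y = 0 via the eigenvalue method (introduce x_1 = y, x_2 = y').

y(t) = c_1e^(-3t) + c_2e^(3t)

Let x_1 = y, x_2 = y'. Then x_1' = x_2 and x_2' = 9x_1.
A = [[0,1],[9,0]]; det(A-λI) = λ^2 - 9.
Eigenvalues λ = -3, 3 with eigenvectors (1,-3), (1,3).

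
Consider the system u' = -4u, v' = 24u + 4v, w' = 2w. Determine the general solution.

Coefficient matrix A = [[-4, 0, 0], [24, 4, 0], [0, 0, 2]].
det(A - λI) = 0 gives eigenvalues λ = -4, 4, 2.
For λ=-4: eigenvector (1,-3,0).
For λ=4: eigenvector (0,1,0).
For λ=2: eigenvector (0,0,1).
General solution: K_1e^(-4t)(1,-3,0) + K_2e^(4t)(0,1,0) + K_3e^(2t)(0,0,1).

u(t) = K_1e^(-4t), v(t) = -3K_1e^(-4t) + K_2e^(4t), w(t) = K_3e^(2t)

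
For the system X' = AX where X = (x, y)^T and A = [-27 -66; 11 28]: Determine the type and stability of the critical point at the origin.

A = [[-27,-66],[11,28]]; det(A-λI) = λ^2 - λ - 30.
λ = -5, 6: opposite signs.

saddle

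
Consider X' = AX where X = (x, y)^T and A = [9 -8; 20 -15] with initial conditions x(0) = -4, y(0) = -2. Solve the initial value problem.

Coefficient matrix A = [[9, -8], [20, -15]].
Characteristic polynomial det(A - λI) = λ^2 + 6λ + 25 = 0.
Eigenvalues λ = -3 ± 4i (complex conjugate pair).
For λ=-3+4i: an eigenvector is (-1,-1) - i(-1,-2) = (-1 + i, -1 + 2i).
A real fundamental pair from Re and Im of e^((-3+4i)t)v: X_1 = e^(-3t)(cos(4t)·(-1,-1) + sin(4t)·(-1,-2)), X_2 = e^(-3t)(sin(4t)·(-1,-1) - cos(4t)·(-1,-2)).
General solution: C_1X_1 + C_2X_2.
Applying x(0)=-4, y(0)=-2 gives C_1=6, C_2=2.

x(t) = -8e^(-3t)sin(4t) - 4e^(-3t)cos(4t), y(t) = -14e^(-3t)sin(4t) - 2e^(-3t)cos(4t)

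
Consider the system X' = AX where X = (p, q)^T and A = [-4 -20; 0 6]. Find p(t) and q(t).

p(t) = K_1e^(-4t) + 2K_2e^(6t), q(t) = -K_2e^(6t)

Coefficient matrix A = [[-4, -20], [0, 6]].
Characteristic polynomial det(A - λI) = λ^2 - 2λ - 24 = 0.
Eigenvalues λ = -4, 6.
For λ=-4: (A-λI) row 1 is [0, -20], so an eigenvector is (1, 0).
For λ=6: (A-λI) row 1 is [-10, -20], so an eigenvector is (2, -1).
General solution: K_1e^(-4t)(1,0) + K_2e^(6t)(2,-1).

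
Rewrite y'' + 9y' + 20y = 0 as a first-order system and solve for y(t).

Let x_1 = y, x_2 = y'. Then x_1' = x_2 and x_2' = -20x_1 - 9x_2.
A = [[0,1],[-20,-9]]; det(A-λI) = λ^2 + 9λ + 20.
Eigenvalues λ = -5, -4 with eigenvectors (1,-5), (1,-4).

y(t) = c_1e^(-5t) + c_2e^(-4t)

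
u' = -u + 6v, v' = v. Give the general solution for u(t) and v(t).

Coefficient matrix A = [[-1, 6], [0, 1]].
Characteristic polynomial det(A - λI) = λ^2 - 1 = 0.
Eigenvalues λ = 1, -1.
For λ=1: (A-λI) row 1 is [-2, 6], so an eigenvector is (3, 1).
For λ=-1: (A-λI) row 1 is [0, 6], so an eigenvector is (-1, 0).
General solution: c_1e^(t)(3,1) + c_2e^(-t)(-1,0).

u(t) = 3c_1e^(t) - c_2e^(-t), v(t) = c_1e^(t)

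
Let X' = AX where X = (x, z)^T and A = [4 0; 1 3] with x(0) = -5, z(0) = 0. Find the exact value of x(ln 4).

A = [[4,0],[1,3]]; eigenvalues λ = 4, 3.
Eigenvectors: (-1,-1) for λ=4, (0,1) for λ=3.
From the initial condition, c_1 = 5, c_2 = 5.
x(ln 4) = (5)(4^4)(-1) + (5)(4^3)(0) = -1280.

-1280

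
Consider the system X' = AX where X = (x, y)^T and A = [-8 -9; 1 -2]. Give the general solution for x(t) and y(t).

x(t) = 3K_1e^(-5t) + 3K_2te^(-5t) - K_2e^(-5t), y(t) = -K_1e^(-5t) - K_2te^(-5t)

Coefficient matrix A = [[-8, -9], [1, -2]].
Characteristic polynomial det(A - λI) = λ^2 + 10λ + 25 = 0.
Single eigenvalue λ = -5 with algebraic multiplicity 2.
Eigenvector v = (3,-1); generalized eigenvector w with (A-λI)w=v is (-1,0).
General solution: e^(-5t)[K_1·v + K_2·(t·v + w)].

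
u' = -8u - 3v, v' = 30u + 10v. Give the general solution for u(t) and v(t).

Coefficient matrix A = [[-8, -3], [30, 10]].
Characteristic polynomial det(A - λI) = λ^2 - 2λ + 10 = 0.
Eigenvalues λ = 1 ± 3i (complex conjugate pair).
For λ=1+3i: an eigenvector is (1,-3) - i(0,1) = (1, -3 - i).
A real fundamental pair from Re and Im of e^((1+3i)t)v: X_1 = e^(t)(cos(3t)·(1,-3) + sin(3t)·(0,1)), X_2 = e^(t)(sin(3t)·(1,-3) - cos(3t)·(0,1)).
General solution: C_1X_1 + C_2X_2.

u(t) = C_1e^(t)cos(3t) + C_2e^(t)sin(3t), v(t) = C_1e^(t)sin(3t) - 3C_1e^(t)cos(3t) - 3C_2e^(t)sin(3t) - C_2e^(t)cos(3t)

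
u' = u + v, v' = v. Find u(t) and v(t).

Coefficient matrix A = [[1, 1], [0, 1]].
Characteristic polynomial det(A - λI) = λ^2 - 2λ + 1 = 0.
Single eigenvalue λ = 1 with algebraic multiplicity 2.
Eigenvector v = (-1,0); generalized eigenvector w with (A-λI)w=v is (1,-1).
General solution: e^(t)[C_1·v + C_2·(t·v + w)].

u(t) = -C_1e^(t) - C_2te^(t) + C_2e^(t), v(t) = -C_2e^(t)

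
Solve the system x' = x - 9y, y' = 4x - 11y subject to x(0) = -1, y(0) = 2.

x(t) = -24te^(-5t) - e^(-5t), y(t) = -16te^(-5t) + 2e^(-5t)

Coefficient matrix A = [[1, -9], [4, -11]].
Characteristic polynomial det(A - λI) = λ^2 + 10λ + 25 = 0.
Single eigenvalue λ = -5 with algebraic multiplicity 2.
Eigenvector v = (-3,-2); generalized eigenvector w with (A-λI)w=v is (1,1).
General solution: e^(-5t)[C_1·v + C_2·(t·v + w)].
Applying x(0)=-1, y(0)=2 gives C_1=3, C_2=8.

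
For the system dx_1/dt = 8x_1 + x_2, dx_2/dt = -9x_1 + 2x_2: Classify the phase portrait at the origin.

unstable improper node

A = [[8,1],[-9,2]]; det(A-λI) = λ^2 - 10λ + 25.
repeated λ = 5 with a single eigenvector.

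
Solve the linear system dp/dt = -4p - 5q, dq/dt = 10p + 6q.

Coefficient matrix A = [[-4, -5], [10, 6]].
Characteristic polynomial det(A - λI) = λ^2 - 2λ + 26 = 0.
Eigenvalues λ = 1 ± 5i (complex conjugate pair).
For λ=1+5i: an eigenvector is (0,-1) - i(1,-1) = (0 - i, -1 + i).
A real fundamental pair from Re and Im of e^((1+5i)t)v: X_1 = e^(t)(cos(5t)·(0,-1) + sin(5t)·(1,-1)), X_2 = e^(t)(sin(5t)·(0,-1) - cos(5t)·(1,-1)).
General solution: C_1X_1 + C_2X_2.

p(t) = C_1e^(t)sin(5t) - C_2e^(t)cos(5t), q(t) = -C_1e^(t)sin(5t) - C_1e^(t)cos(5t) - C_2e^(t)sin(5t) + C_2e^(t)cos(5t)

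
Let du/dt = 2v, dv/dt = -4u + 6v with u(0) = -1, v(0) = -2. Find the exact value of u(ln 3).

A = [[0,2],[-4,6]]; eigenvalues λ = 4, 2.
Eigenvectors: (-1,-2) for λ=4, (1,1) for λ=2.
From the initial condition, c_1 = 1, c_2 = 0.
u(ln 3) = (1)(3^4)(-1) + (0)(3^2)(1) = -81.

-81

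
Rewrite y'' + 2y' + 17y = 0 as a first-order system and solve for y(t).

y(t) = C_1e^(-t)cos(4t) + C_2e^(-t)sin(4t)

Let x_1 = y, x_2 = y'. Then x_1' = x_2 and x_2' = -17x_1 - 2x_2.
A = [[0,1],[-17,-2]]; det(A-λI) = λ^2 + 2λ + 17.
Eigenvalues λ = -1 ± 4i.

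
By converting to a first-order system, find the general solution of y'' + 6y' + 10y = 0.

Let x_1 = y, x_2 = y'. Then x_1' = x_2 and x_2' = -10x_1 - 6x_2.
A = [[0,1],[-10,-6]]; det(A-λI) = λ^2 + 6λ + 10.
Eigenvalues λ = -3 ± i.

y(t) = K_1e^(-3t)cos(t) + K_2e^(-3t)sin(t)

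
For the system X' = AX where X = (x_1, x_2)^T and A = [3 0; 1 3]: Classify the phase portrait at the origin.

unstable improper node

A = [[3,0],[1,3]]; det(A-λI) = λ^2 - 6λ + 9.
repeated λ = 3 with a single eigenvector.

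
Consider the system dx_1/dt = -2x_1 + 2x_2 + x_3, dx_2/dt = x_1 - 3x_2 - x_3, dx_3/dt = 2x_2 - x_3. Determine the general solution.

Coefficient matrix A = [[-2, 2, 1], [1, -3, -1], [0, 2, -1]].
det(A - λI) = 0 gives eigenvalues λ = -2, -3, -1.
For λ=-2: eigenvector (-1,1,-2).
For λ=-3: eigenvector (-1,1,-1).
For λ=-1: eigenvector (1,0,1).
General solution: c_1e^(-2t)(-1,1,-2) + c_2e^(-3t)(-1,1,-1) + c_3e^(-t)(1,0,1).

x_1(t) = -c_1e^(-2t) - c_2e^(-3t) + c_3e^(-t), x_2(t) = c_1e^(-2t) + c_2e^(-3t), x_3(t) = -2c_1e^(-2t) - c_2e^(-3t) + c_3e^(-t)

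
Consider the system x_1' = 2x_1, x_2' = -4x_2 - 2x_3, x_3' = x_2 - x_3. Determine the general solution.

Coefficient matrix A = [[2, 0, 0], [0, -4, -2], [0, 1, -1]].
det(A - λI) = 0 gives eigenvalues λ = 2, -2, -3.
For λ=2: eigenvector (1,0,0).
For λ=-2: eigenvector (0,-1,1).
For λ=-3: eigenvector (0,-2,1).
General solution: K_1e^(2t)(1,0,0) + K_2e^(-2t)(0,-1,1) + K_3e^(-3t)(0,-2,1).

x_1(t) = K_1e^(2t), x_2(t) = -K_2e^(-2t) - 2K_3e^(-3t), x_3(t) = K_2e^(-2t) + K_3e^(-3t)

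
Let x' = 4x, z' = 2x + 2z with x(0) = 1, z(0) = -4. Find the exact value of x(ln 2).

A = [[4,0],[2,2]]; eigenvalues λ = 2, 4.
Eigenvectors: (0,1) for λ=2, (-1,-1) for λ=4.
From the initial condition, c_1 = -5, c_2 = -1.
x(ln 2) = (-5)(2^2)(0) + (-1)(2^4)(-1) = 16.

16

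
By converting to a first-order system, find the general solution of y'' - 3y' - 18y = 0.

Let x_1 = y, x_2 = y'. Then x_1' = x_2 and x_2' = 18x_1 + 3x_2.
A = [[0,1],[18,3]]; det(A-λI) = λ^2 - 3λ - 18.
Eigenvalues λ = 6, -3 with eigenvectors (1,6), (1,-3).

y(t) = c_1e^(6t) + c_2e^(-3t)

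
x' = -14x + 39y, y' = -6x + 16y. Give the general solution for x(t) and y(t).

x(t) = -3K_1e^(t)sin(3t) - 2K_1e^(t)cos(3t) - 2K_2e^(t)sin(3t) + 3K_2e^(t)cos(3t), y(t) = -K_1e^(t)sin(3t) - K_1e^(t)cos(3t) - K_2e^(t)sin(3t) + K_2e^(t)cos(3t)

Coefficient matrix A = [[-14, 39], [-6, 16]].
Characteristic polynomial det(A - λI) = λ^2 - 2λ + 10 = 0.
Eigenvalues λ = 1 ± 3i (complex conjugate pair).
For λ=1+3i: an eigenvector is (-2,-1) - i(-3,-1) = (-2 + 3i, -1 + i).
A real fundamental pair from Re and Im of e^((1+3i)t)v: X_1 = e^(t)(cos(3t)·(-2,-1) + sin(3t)·(-3,-1)), X_2 = e^(t)(sin(3t)·(-2,-1) - cos(3t)·(-3,-1)).
General solution: K_1X_1 + K_2X_2.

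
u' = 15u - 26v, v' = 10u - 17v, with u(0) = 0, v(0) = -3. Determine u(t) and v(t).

Coefficient matrix A = [[15, -26], [10, -17]].
Characteristic polynomial det(A - λI) = λ^2 + 2λ + 5 = 0.
Eigenvalues λ = -1 ± 2i (complex conjugate pair).
For λ=-1+2i: an eigenvector is (-3,-2) - i(2,1) = (-3 - 2i, -2 - i).
A real fundamental pair from Re and Im of e^((-1+2i)t)v: X_1 = e^(-t)(cos(2t)·(-3,-2) + sin(2t)·(2,1)), X_2 = e^(-t)(sin(2t)·(-3,-2) - cos(2t)·(2,1)).
General solution: c_1X_1 + c_2X_2.
Applying u(0)=0, v(0)=-3 gives c_1=6, c_2=-9.

u(t) = 39e^(-t)sin(2t), v(t) = 24e^(-t)sin(2t) - 3e^(-t)cos(2t)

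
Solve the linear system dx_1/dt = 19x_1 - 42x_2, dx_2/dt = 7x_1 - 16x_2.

Coefficient matrix A = [[19, -42], [7, -16]].
Characteristic polynomial det(A - λI) = λ^2 - 3λ - 10 = 0.
Eigenvalues λ = 5, -2.
For λ=5: (A-λI) row 1 is [14, -42], so an eigenvector is (-3, -1).
For λ=-2: (A-λI) row 1 is [21, -42], so an eigenvector is (-2, -1).
General solution: C_1e^(5t)(-3,-1) + C_2e^(-2t)(-2,-1).

x_1(t) = -3C_1e^(5t) - 2C_2e^(-2t), x_2(t) = -C_1e^(5t) - C_2e^(-2t)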